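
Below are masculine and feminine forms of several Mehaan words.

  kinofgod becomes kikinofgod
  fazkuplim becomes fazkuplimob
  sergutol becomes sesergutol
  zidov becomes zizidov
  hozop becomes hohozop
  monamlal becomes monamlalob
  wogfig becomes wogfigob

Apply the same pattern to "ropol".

roropol

sergutol and monamlal both end in -l yet inflect differently (sesergutol, monamlalob), so the final letter is not what conditions the rule; the last vowel is.
"ropol" has last vowel 'o'. The stems whose last vowel is 'o' (sergutol → sesergutol, kinofgod → kikinofgod, hozop → hohozop) repeat the first consonant+vowel as a prefix.
The other pattern: stems whose last vowel is 'a' or 'i' add -ob.
So ropol → roropol.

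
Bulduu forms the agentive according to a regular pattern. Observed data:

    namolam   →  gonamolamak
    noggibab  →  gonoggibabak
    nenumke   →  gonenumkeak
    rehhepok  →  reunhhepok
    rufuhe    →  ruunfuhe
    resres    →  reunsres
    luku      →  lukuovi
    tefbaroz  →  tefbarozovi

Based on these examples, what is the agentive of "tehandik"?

nenumke and rufuhe both end in -e yet inflect differently (gonenumkeak, ruunfuhe), so the final letter is not what conditions the rule; the first letter is.
"tehandik" begins with t-. The one such stem in the data (tefbaroz → tefbarozovi) adds -ovi, so the same rule applies.
The other patterns: stems beginning with n- add go- … -ak around the stem; stems beginning with r- insert -un- after the first vowel.
So tehandik → tehandikovi.

tehandikovi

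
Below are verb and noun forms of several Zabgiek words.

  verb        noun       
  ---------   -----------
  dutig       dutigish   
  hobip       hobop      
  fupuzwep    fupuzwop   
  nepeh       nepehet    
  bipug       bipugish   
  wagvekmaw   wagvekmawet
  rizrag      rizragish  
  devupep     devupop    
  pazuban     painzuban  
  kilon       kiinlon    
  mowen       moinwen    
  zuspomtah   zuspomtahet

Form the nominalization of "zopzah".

zopzahet

dutig and hobip both have last vowel 'i' yet inflect differently (dutigish, hobop), so the last vowel is not what conditions the rule; the final letter is.
"zopzah" ends in -h. The stems ending in -h (zuspomtah → zuspomtahet, nepeh → nepehet) add -et.
The other patterns: stems ending in -g add -ish; stems ending in -p change the last vowel to 'o'; stems ending in -n insert -in- after the first vowel.
So zopzah → zopzahet.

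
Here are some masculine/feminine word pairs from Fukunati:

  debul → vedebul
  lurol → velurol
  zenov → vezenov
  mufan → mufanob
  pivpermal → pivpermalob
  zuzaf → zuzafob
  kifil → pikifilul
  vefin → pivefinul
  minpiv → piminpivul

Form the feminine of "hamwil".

debul and pivpermal both end in -l yet inflect differently (vedebul, pivpermalob), so the final letter is not what conditions the rule; the last vowel is.
"hamwil" has last vowel 'i'. The stems whose last vowel is 'i' (kifil → pikifilul, vefin → pivefinul, minpiv → piminpivul) add pi- … -ul around the stem.
The other patterns: stems whose last vowel is 'o' or 'u' add the prefix ve-; stems whose last vowel is 'a' add -ob.
So hamwil → pihamwilul.

pihamwilul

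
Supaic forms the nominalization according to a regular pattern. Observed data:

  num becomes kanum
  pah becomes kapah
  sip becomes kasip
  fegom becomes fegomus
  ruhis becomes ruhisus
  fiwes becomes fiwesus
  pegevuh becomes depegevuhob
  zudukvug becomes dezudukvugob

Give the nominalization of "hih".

num and fegom both end in -m yet inflect differently (kanum, fegomus), so the final letter is not what conditions the rule; the number of vowels is.
"hih" has 1 vowel. The stems with 1 vowel (num → kanum, pah → kapah, sip → kasip) add the prefix ka-.
So hih → kahih.

kahih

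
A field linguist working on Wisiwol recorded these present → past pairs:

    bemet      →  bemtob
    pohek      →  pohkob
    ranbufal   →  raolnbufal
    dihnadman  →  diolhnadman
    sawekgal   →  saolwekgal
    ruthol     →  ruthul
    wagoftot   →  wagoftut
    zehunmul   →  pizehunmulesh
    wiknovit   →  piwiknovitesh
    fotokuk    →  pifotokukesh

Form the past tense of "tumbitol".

ranbufal and ruthol both end in -l yet inflect differently (raolnbufal, ruthul), so the final letter is not what conditions the rule; the last vowel is.
"tumbitol" has last vowel 'o'. The stems whose last vowel is 'o' (ruthol → ruthul, wagoftot → wagoftut) change the last vowel to 'u'.
So tumbitol → tumbitul.

tumbitul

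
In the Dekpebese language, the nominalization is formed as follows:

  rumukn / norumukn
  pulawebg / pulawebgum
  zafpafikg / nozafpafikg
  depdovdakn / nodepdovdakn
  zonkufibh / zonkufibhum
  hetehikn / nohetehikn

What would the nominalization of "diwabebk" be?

diwabebkum

zafpafikg and pulawebg both end in -g yet inflect differently (nozafpafikg, pulawebgum), so the final letter is not what conditions the rule; the second-to-last letter is.
"diwabebk" has second-to-last letter 'b'. The stems whose second-to-last letter is 'b' (pulawebg → pulawebgum, zonkufibh → zonkufibhum) add -um.
So diwabebk → diwabebkum.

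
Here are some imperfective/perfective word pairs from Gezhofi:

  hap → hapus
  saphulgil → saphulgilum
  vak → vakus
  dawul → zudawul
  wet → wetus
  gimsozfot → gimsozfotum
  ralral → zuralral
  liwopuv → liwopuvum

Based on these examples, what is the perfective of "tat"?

"tat" has 1 vowel. The stems with 1 vowel (wet → wetus, vak → vakus, hap → hapus) add -us.
The other patterns: stems with 2 vowels add the prefix zu-; stems with 3 vowels add -um.
So tat → tatus.

tatus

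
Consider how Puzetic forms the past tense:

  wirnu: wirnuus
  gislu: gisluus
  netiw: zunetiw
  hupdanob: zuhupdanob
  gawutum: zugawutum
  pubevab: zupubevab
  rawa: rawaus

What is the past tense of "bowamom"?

zubowamom

"bowamom" ends in a consonant. The stems ending in a consonant (pubevab → zupubevab, netiw → zunetiw, gawutum → zugawutum) add the prefix zu-.
The other pattern: stems ending in a vowel add -us.
So bowamom → zubowamom.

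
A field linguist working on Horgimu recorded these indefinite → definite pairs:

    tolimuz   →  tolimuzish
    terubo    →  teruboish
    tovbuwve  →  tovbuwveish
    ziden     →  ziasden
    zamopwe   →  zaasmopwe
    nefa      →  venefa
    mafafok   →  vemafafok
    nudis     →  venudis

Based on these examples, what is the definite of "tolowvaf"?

tolowvafish

tovbuwve and zamopwe both end in -e yet inflect differently (tovbuwveish, zaasmopwe), so the final letter is not what conditions the rule; the first letter is.
"tolowvaf" begins with t-. The stems beginning with t- (tolimuz → tolimuzish, terubo → teruboish, tovbuwve → tovbuwveish) add -ish.
The other patterns: stems beginning with z- insert -as- after the first vowel; stems beginning with m- or n- add the prefix ve-.
So tolowvaf → tolowvafish.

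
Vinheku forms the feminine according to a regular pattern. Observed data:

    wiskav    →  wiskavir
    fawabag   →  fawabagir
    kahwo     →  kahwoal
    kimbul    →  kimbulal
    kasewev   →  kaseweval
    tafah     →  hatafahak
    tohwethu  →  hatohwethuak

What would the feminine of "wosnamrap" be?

wosnamrapir

wiskav and kasewev both end in -v yet inflect differently (wiskavir, kaseweval), so the final letter is not what conditions the rule; the first letter is.
"wosnamrap" begins with w-. The one such stem in the data (wiskav → wiskavir) adds -ir, so the same rule applies.
The other patterns: stems beginning with k- add -al; stems beginning with t- add ha- … -ak around the stem.
So wosnamrap → wosnamrapir.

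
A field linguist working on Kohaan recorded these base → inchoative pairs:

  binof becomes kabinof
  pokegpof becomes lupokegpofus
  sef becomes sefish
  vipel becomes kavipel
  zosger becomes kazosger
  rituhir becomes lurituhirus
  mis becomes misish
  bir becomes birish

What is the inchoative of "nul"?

nulish

bir and zosger both end in -r yet inflect differently (birish, kazosger), so the final letter is not what conditions the rule; the number of vowels is.
"nul" has 1 vowel. The stems with 1 vowel (sef → sefish, mis → misish, bir → birish) add -ish.
The other patterns: stems with 2 vowels add the prefix ka-; stems with 3 vowels add lu- … -us around the stem.
So nul → nulish.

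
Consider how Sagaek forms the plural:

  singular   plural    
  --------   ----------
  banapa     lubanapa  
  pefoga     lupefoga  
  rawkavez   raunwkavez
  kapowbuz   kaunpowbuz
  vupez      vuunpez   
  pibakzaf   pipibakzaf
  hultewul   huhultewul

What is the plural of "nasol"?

banapa and pibakzaf both have last vowel 'a' yet inflect differently (lubanapa, pipibakzaf), so the last vowel is not what conditions the rule; the final letter is.
"nasol" ends in -l. The one such stem in the data (hultewul → huhultewul) repeats the first consonant+vowel as a prefix (as does pibakzaf), so the same rule applies.
The other patterns: stems ending in -a add the prefix lu-; stems ending in -z insert -un- after the first vowel.
So nasol → nanasol.

nanasol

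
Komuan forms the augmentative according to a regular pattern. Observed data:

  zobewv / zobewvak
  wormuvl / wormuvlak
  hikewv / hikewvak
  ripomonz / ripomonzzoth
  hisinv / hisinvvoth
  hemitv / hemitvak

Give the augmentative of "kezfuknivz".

hisinv and zobewv both end in -v yet inflect differently (hisinvvoth, zobewvak), so the final letter is not what conditions the rule; the second-to-last letter is.
"kezfuknivz" has second-to-last letter 'v'. The one such stem in the data (wormuvl → wormuvlak) adds -ak, so the same rule applies.
The other pattern: stems whose second-to-last letter is 'n' double the final consonant and add -oth.
So kezfuknivz → kezfuknivzak.

kezfuknivzak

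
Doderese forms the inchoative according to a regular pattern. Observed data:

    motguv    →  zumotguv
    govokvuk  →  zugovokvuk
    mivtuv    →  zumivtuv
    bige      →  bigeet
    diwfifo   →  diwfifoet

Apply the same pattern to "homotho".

homothoet

motguv and bige both have 2 vowels yet inflect differently (zumotguv, bigeet), so the number of vowels is not what conditions the rule; whether the stem ends in a vowel or a consonant is.
"homotho" ends in a vowel. The stems ending in a vowel (bige → bigeet, diwfifo → diwfifoet) add -et.
The other pattern: stems ending in a consonant add the prefix zu-.
So homotho → homothoet.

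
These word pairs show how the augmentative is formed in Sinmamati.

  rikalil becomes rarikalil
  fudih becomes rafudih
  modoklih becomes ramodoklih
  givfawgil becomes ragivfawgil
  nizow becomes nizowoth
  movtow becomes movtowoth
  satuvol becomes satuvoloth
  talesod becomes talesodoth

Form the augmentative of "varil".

"varil" has last vowel 'i'. The stems whose last vowel is 'i' (rikalil → rarikalil, fudih → rafudih, modoklih → ramodoklih) add the prefix ra-.
The other pattern: stems whose last vowel is 'o' add -oth.
So varil → ravaril.

ravaril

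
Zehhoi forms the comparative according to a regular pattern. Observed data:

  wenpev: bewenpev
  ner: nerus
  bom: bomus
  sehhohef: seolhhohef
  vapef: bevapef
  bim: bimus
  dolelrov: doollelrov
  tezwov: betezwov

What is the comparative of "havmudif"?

haolvmudif

"havmudif" has 3 vowels. The stems with 3 vowels (sehhohef → seolhhohef, dolelrov → doollelrov) insert -ol- after the first vowel.
The other patterns: stems with 1 vowel add -us; stems with 2 vowels add the prefix be-.
So havmudif → haolvmudif.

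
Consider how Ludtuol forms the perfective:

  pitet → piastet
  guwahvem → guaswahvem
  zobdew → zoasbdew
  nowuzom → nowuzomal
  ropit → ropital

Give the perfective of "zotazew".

zoastazew

"zotazew" has last vowel 'e'. The stems whose last vowel is 'e' (pitet → piastet, guwahvem → guaswahvem, zobdew → zoasbdew) insert -as- after the first vowel.
So zotazew → zoastazew.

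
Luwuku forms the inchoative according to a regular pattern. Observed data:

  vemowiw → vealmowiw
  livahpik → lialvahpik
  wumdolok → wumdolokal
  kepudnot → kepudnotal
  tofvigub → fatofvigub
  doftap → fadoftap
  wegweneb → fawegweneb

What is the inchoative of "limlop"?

livahpik and wumdolok both end in -k yet inflect differently (lialvahpik, wumdolokal), so the final letter is not what conditions the rule; the last vowel is.
"limlop" has last vowel 'o'. The stems whose last vowel is 'o' (wumdolok → wumdolokal, kepudnot → kepudnotal) add -al.
The other patterns: stems whose last vowel is 'i' insert -al- after the first vowel; stems whose last vowel is 'a', 'e' or 'u' add the prefix fa-.
So limlop → limlopal.

limlopal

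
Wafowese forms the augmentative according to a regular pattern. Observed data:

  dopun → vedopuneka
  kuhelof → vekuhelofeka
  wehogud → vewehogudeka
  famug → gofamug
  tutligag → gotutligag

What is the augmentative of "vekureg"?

famug and wehogud both have last vowel 'u' yet inflect differently (gofamug, vewehogudeka), so the last vowel is not what conditions the rule; the final letter is.
"vekureg" ends in -g. The stems ending in -g (tutligag → gotutligag, famug → gofamug) add the prefix go-.
So vekureg → govekureg.

govekureg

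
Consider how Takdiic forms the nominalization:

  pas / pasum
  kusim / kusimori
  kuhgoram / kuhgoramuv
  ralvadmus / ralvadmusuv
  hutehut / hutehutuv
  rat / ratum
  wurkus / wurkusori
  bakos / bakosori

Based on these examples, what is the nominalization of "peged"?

pas and bakos both end in -s yet inflect differently (pasum, bakosori), so the final letter is not what conditions the rule; the number of vowels is.
"peged" has 2 vowels. The stems with 2 vowels (kusim → kusimori, bakos → bakosori, wurkus → wurkusori) add -ori.
The other patterns: stems with 1 vowel add -um; stems with 3 vowels add -uv.
So peged → pegedori.

pegedori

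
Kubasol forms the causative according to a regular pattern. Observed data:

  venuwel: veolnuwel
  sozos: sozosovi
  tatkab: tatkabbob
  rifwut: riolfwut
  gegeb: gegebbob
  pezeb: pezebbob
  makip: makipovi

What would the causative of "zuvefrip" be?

gegeb and venuwel both have last vowel 'e' yet inflect differently (gegebbob, veolnuwel), so the last vowel is not what conditions the rule; the final letter is.
"zuvefrip" ends in -p. The one such stem in the data (makip → makipovi) adds -ovi, so the same rule applies.
The other patterns: stems ending in -b double the final consonant and add -ob; stems ending in -l or -t insert -ol- after the first vowel.
So zuvefrip → zuvefripovi.

zuvefripovi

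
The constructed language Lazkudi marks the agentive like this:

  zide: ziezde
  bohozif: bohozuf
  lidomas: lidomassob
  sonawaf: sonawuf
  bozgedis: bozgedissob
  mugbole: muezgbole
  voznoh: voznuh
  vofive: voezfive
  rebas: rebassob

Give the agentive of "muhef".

"muhef" ends in -f. The stems ending in -f (sonawaf → sonawuf, bohozif → bohozuf) change the last vowel to 'u'.
The other patterns: stems ending in -s double the final consonant and add -ob; stems ending in -e insert -ez- after the first vowel.
So muhef → muhuf.

muhuf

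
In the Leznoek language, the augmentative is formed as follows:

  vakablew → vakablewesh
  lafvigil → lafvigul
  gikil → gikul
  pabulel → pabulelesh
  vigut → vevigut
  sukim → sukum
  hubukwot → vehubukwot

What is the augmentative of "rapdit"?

lafvigil and pabulel both end in -l yet inflect differently (lafvigul, pabulelesh), so the final letter is not what conditions the rule; the last vowel is.
"rapdit" has last vowel 'i'. The stems whose last vowel is 'i' (lafvigil → lafvigul, gikil → gikul, sukim → sukum) change the last vowel to 'u'.
So rapdit → rapdut.

rapdut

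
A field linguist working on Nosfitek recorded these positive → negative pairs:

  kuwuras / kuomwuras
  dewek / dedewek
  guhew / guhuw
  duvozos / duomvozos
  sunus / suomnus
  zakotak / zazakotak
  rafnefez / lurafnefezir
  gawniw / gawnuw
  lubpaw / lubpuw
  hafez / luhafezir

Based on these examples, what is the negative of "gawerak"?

"gawerak" ends in -k. The stems ending in -k (dewek → dedewek, zakotak → zazakotak) repeat the first consonant+vowel as a prefix.
The other patterns: stems ending in -s insert -om- after the first vowel; stems ending in -w change the last vowel to 'u'; stems ending in -z add lu- … -ir around the stem.
So gawerak → gagawerak.

gagawerak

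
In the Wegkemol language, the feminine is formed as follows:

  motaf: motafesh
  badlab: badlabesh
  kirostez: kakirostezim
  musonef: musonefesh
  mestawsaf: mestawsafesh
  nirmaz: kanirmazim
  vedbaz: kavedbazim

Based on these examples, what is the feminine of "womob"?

"womob" ends in -b. The one such stem in the data (badlab → badlabesh) adds -esh, so the same rule applies.
So womob → womobesh.

womobesh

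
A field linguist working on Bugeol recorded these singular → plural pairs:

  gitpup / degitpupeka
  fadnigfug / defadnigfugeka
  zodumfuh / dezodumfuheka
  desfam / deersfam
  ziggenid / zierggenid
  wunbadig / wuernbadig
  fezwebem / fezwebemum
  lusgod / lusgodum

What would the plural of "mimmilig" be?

miermmilig

"mimmilig" has last vowel 'i'. The stems whose last vowel is 'i' (ziggenid → zierggenid, wunbadig → wuernbadig) insert -er- after the first vowel.
The other patterns: stems whose last vowel is 'u' add de- … -eka around the stem; stems whose last vowel is 'e' or 'o' add -um.
So mimmilig → miermmilig.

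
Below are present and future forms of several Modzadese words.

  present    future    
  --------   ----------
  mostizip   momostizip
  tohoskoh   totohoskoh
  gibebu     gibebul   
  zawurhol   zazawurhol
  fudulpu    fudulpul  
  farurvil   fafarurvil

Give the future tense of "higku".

"higku" ends in a vowel. The stems ending in a vowel (fudulpu → fudulpul, gibebu → gibebul) drop the final letter and add -ul.
So higku → higkul.

higkul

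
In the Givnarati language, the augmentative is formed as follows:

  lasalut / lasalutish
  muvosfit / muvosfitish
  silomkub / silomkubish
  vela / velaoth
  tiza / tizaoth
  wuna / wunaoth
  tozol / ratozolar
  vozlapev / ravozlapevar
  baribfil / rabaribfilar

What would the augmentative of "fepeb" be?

muvosfit and baribfil both have last vowel 'i' yet inflect differently (muvosfitish, rabaribfilar), so the last vowel is not what conditions the rule; the final letter is.
"fepeb" ends in -b. The one such stem in the data (silomkub → silomkubish) adds -ish, so the same rule applies.
The other patterns: stems ending in -a add -oth; stems ending in -l or -v add ra- … -ar around the stem.
So fepeb → fepebish.

fepebish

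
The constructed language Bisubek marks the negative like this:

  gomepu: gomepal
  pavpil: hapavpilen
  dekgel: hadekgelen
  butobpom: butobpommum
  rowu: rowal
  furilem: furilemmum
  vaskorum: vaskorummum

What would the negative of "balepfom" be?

balepfommum

rowu and vaskorum both have last vowel 'u' yet inflect differently (rowal, vaskorummum), so the last vowel is not what conditions the rule; the final letter is.
"balepfom" ends in -m. The stems ending in -m (vaskorum → vaskorummum, butobpom → butobpommum, furilem → furilemmum) double the final consonant and add -um.
So balepfom → balepfommum.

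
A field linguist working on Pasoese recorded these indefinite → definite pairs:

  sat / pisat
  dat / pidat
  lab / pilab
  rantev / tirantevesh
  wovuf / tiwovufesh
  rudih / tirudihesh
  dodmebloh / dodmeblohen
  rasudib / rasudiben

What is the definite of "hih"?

rudih and dodmebloh both end in -h yet inflect differently (tirudihesh, dodmeblohen), so the final letter is not what conditions the rule; the number of vowels is.
"hih" has 1 vowel. The stems with 1 vowel (sat → pisat, dat → pidat, lab → pilab) add the prefix pi-.
So hih → pihih.

pihih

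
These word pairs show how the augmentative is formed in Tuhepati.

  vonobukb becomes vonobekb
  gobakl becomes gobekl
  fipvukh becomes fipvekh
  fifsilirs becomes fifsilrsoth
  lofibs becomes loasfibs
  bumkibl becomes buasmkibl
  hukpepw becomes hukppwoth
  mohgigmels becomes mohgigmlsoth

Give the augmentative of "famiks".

bumkibl and gobakl both end in -l yet inflect differently (buasmkibl, gobekl), so the final letter is not what conditions the rule; the second-to-last letter is.
"famiks" has second-to-last letter 'k'. The stems whose second-to-last letter is 'k' (fipvukh → fipvekh, gobakl → gobekl, vonobukb → vonobekb) change the last vowel to 'e'.
So famiks → fameks.

fameks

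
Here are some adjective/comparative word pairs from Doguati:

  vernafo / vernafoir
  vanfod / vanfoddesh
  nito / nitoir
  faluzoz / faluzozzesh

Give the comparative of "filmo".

vanfod and nito both have last vowel 'o' yet inflect differently (vanfoddesh, nitoir), so the last vowel is not what conditions the rule; the final letter is.
"filmo" ends in -o. The stems ending in -o (nito → nitoir, vernafo → vernafoir) add -ir.
So filmo → filmoir.

filmoir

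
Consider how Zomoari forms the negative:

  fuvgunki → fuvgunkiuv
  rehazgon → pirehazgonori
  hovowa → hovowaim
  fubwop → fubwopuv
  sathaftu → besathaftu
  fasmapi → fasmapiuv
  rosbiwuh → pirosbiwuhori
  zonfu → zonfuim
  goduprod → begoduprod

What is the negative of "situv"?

sathaftu and zonfu both end in -u yet inflect differently (besathaftu, zonfuim), so the final letter is not what conditions the rule; the first letter is.
"situv" begins with s-. The one such stem in the data (sathaftu → besathaftu) adds the prefix be-, so the same rule applies.
So situv → besituv.

besituv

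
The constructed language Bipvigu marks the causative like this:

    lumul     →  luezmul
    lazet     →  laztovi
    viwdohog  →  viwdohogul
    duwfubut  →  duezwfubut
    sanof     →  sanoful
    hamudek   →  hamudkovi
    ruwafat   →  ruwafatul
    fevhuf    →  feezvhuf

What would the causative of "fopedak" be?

ruwafat and lazet both end in -t yet inflect differently (ruwafatul, laztovi), so the final letter is not what conditions the rule; the last vowel is.
"fopedak" has last vowel 'a'. The one such stem in the data (ruwafat → ruwafatul) adds -ul, so the same rule applies.
So fopedak → fopedakul.

fopedakul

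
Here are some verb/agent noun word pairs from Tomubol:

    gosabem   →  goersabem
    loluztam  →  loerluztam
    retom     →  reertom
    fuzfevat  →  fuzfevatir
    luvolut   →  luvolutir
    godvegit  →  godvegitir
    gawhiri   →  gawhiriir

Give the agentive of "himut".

loluztam and fuzfevat both have last vowel 'a' yet inflect differently (loerluztam, fuzfevatir), so the last vowel is not what conditions the rule; the final letter is.
"himut" ends in -t. The stems ending in -t (fuzfevat → fuzfevatir, luvolut → luvolutir, godvegit → godvegitir) add -ir.
The other pattern: stems ending in -m insert -er- after the first vowel.
So himut → himutir.

himutir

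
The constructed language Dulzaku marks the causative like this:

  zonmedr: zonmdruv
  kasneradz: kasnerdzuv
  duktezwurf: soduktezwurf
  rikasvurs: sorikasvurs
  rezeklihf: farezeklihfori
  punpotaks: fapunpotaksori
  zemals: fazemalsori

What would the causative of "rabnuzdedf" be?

rabnuzddfuv

"rabnuzdedf" has second-to-last letter 'd'. The stems whose second-to-last letter is 'd' (zonmedr → zonmdruv, kasneradz → kasnerdzuv) delete the last vowel and add -uv.
So rabnuzdedf → rabnuzddfuv.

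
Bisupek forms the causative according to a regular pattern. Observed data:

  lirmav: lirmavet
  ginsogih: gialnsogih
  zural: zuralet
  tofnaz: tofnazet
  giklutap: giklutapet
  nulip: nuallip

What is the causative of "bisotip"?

giklutap and nulip both end in -p yet inflect differently (giklutapet, nuallip), so the final letter is not what conditions the rule; the last vowel is.
"bisotip" has last vowel 'i'. The stems whose last vowel is 'i' (nulip → nuallip, ginsogih → gialnsogih) insert -al- after the first vowel.
So bisotip → bialsotip.

bialsotip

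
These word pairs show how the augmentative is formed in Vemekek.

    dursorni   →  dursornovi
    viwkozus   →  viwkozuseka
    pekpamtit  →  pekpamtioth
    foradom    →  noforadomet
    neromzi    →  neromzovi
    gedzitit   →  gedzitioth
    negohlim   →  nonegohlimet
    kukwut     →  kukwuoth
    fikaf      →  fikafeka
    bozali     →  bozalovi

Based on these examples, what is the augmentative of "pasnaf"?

pasnafeka

negohlim and dursorni both have last vowel 'i' yet inflect differently (nonegohlimet, dursornovi), so the last vowel is not what conditions the rule; the final letter is.
"pasnaf" ends in -f. The one such stem in the data (fikaf → fikafeka) adds -eka, so the same rule applies.
The other patterns: stems ending in -m add no- … -et around the stem; stems ending in -i drop the final letter and add -ovi; stems ending in -t drop the final letter and add -oth.
So pasnaf → pasnafeka.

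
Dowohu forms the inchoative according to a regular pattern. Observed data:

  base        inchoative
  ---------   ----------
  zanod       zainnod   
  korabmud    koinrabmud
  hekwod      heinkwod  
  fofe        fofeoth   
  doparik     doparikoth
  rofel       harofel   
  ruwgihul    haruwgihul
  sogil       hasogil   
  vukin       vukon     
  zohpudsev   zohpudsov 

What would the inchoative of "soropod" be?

fofe and rofel both have last vowel 'e' yet inflect differently (fofeoth, harofel), so the last vowel is not what conditions the rule; the final letter is.
"soropod" ends in -d. The stems ending in -d (zanod → zainnod, korabmud → koinrabmud, hekwod → heinkwod) insert -in- after the first vowel.
The other patterns: stems ending in -e or -k add -oth; stems ending in -l add the prefix ha-; stems ending in -n or -v change the last vowel to 'o'.
So soropod → soinropod.

soinropod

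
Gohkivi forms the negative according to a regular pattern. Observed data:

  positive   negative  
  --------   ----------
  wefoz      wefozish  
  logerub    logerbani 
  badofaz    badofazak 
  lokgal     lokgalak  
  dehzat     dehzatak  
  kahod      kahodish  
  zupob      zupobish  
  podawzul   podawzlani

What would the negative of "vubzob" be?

"vubzob" has last vowel 'o'. The stems whose last vowel is 'o' (wefoz → wefozish, kahod → kahodish, zupob → zupobish) add -ish.
So vubzob → vubzobish.

vubzobish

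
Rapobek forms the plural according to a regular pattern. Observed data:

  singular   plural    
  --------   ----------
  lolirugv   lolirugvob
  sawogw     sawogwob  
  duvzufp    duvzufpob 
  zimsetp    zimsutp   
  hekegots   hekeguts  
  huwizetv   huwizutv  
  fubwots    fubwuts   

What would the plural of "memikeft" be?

memikeftob

zimsetp and duvzufp both end in -p yet inflect differently (zimsutp, duvzufpob), so the final letter is not what conditions the rule; the second-to-last letter is.
"memikeft" has second-to-last letter 'f'. The one such stem in the data (duvzufp → duvzufpob) adds -ob, so the same rule applies.
So memikeft → memikeftob.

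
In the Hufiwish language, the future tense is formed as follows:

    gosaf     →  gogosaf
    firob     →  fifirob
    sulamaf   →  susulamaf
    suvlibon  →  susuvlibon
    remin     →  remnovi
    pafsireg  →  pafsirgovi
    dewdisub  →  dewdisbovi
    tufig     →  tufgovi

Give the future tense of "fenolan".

fefenolan

suvlibon and remin both end in -n yet inflect differently (susuvlibon, remnovi), so the final letter is not what conditions the rule; the last vowel is.
"fenolan" has last vowel 'a'. The stems whose last vowel is 'a' (gosaf → gogosaf, sulamaf → susulamaf) repeat the first consonant+vowel as a prefix.
The other pattern: stems whose last vowel is 'e', 'i' or 'u' delete the last vowel and add -ovi.
So fenolan → fefenolan.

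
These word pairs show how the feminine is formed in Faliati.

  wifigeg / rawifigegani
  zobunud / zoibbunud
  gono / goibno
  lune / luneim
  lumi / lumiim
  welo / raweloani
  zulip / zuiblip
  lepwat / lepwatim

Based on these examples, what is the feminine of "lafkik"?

lafkikim

"lafkik" begins with l-. The stems beginning with l- (lune → luneim, lumi → lumiim, lepwat → lepwatim) add -im.
The other patterns: stems beginning with w- add ra- … -ani around the stem; stems beginning with g- or z- insert -ib- after the first vowel.
So lafkik → lafkikim.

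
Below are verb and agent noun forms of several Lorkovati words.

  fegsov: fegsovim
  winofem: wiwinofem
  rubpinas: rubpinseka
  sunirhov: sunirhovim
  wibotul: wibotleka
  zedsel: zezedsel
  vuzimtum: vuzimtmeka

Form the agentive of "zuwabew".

zuzuwabew

zedsel and wibotul both end in -l yet inflect differently (zezedsel, wibotleka), so the final letter is not what conditions the rule; the last vowel is.
"zuwabew" has last vowel 'e'. The stems whose last vowel is 'e' (zedsel → zezedsel, winofem → wiwinofem) repeat the first consonant+vowel as a prefix.
The other patterns: stems whose last vowel is 'a' or 'u' delete the last vowel and add -eka; stems whose last vowel is 'o' add -im.
So zuwabew → zuzuwabew.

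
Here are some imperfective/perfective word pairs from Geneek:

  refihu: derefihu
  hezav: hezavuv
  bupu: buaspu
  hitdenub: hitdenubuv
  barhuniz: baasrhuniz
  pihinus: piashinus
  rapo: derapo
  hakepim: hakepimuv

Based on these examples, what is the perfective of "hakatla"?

"hakatla" begins with h-. The stems beginning with h- (hakepim → hakepimuv, hitdenub → hitdenubuv, hezav → hezavuv) add -uv.
The other patterns: stems beginning with b- or p- insert -as- after the first vowel; stems beginning with r- add the prefix de-.
So hakatla → hakatlauv.

hakatlauv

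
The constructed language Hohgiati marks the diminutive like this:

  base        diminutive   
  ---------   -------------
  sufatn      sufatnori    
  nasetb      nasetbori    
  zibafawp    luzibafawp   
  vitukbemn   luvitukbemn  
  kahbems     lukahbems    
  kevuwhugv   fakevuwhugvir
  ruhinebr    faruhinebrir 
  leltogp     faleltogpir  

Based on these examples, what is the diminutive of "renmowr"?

lurenmowr

sufatn and vitukbemn both end in -n yet inflect differently (sufatnori, luvitukbemn), so the final letter is not what conditions the rule; the second-to-last letter is.
"renmowr" has second-to-last letter 'w'. The one such stem in the data (zibafawp → luzibafawp) adds the prefix lu-, so the same rule applies.
So renmowr → lurenmowr.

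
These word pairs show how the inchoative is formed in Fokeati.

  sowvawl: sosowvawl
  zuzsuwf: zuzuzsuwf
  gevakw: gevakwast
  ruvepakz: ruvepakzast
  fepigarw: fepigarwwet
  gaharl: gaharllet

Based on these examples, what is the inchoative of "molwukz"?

gevakw and fepigarw both end in -w yet inflect differently (gevakwast, fepigarwwet), so the final letter is not what conditions the rule; the second-to-last letter is.
"molwukz" has second-to-last letter 'k'. The stems whose second-to-last letter is 'k' (gevakw → gevakwast, ruvepakz → ruvepakzast) add -ast.
The other patterns: stems whose second-to-last letter is 'w' repeat the first consonant+vowel as a prefix; stems whose second-to-last letter is 'r' double the final consonant and add -et.
So molwukz → molwukzast.

molwukzast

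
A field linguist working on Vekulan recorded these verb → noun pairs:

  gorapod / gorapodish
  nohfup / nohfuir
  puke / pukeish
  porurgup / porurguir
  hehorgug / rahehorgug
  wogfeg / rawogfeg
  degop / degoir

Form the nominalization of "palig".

rapalig

"palig" ends in -g. The stems ending in -g (wogfeg → rawogfeg, hehorgug → rahehorgug) add the prefix ra-.
The other patterns: stems ending in -p drop the final letter and add -ir; stems ending in -d or -e add -ish.
So palig → rapalig.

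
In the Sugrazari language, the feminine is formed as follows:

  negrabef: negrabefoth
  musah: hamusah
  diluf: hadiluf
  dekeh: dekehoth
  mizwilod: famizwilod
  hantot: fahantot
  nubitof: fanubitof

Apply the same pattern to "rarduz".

"rarduz" has last vowel 'u'. The one such stem in the data (diluf → hadiluf) adds the prefix ha-, so the same rule applies.
So rarduz → hararduz.

hararduz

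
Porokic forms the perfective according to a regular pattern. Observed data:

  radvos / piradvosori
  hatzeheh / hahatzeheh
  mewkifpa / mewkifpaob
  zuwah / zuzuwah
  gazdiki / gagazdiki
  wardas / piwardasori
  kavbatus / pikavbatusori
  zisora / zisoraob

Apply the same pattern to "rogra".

"rogra" ends in -a. The stems ending in -a (mewkifpa → mewkifpaob, zisora → zisoraob) add -ob.
So rogra → rograob.

rograob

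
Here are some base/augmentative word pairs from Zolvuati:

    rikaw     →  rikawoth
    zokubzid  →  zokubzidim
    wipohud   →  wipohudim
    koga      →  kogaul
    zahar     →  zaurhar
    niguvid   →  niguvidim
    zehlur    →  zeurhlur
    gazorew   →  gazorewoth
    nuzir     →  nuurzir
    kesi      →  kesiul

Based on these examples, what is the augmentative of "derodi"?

zahar and rikaw both have last vowel 'a' yet inflect differently (zaurhar, rikawoth), so the last vowel is not what conditions the rule; the final letter is.
"derodi" ends in -i. The one such stem in the data (kesi → kesiul) adds -ul, so the same rule applies.
The other patterns: stems ending in -r insert -ur- after the first vowel; stems ending in -w add -oth; stems ending in -d add -im.
So derodi → derodiul.

derodiul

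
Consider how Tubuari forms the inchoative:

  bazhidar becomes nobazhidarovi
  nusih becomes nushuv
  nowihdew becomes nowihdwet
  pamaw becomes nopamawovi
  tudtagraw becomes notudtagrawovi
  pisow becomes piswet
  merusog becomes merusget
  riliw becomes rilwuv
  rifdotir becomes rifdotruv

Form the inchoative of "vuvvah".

novuvvahovi

"vuvvah" has last vowel 'a'. The stems whose last vowel is 'a' (pamaw → nopamawovi, tudtagraw → notudtagrawovi, bazhidar → nobazhidarovi) add no- … -ovi around the stem.
So vuvvah → novuvvahovi.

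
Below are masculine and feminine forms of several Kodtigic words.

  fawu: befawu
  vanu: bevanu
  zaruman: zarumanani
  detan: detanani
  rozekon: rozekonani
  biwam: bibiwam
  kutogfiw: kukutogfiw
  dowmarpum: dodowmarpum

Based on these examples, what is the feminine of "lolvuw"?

zaruman and biwam both have last vowel 'a' yet inflect differently (zarumanani, bibiwam), so the last vowel is not what conditions the rule; the final letter is.
"lolvuw" ends in -w. The one such stem in the data (kutogfiw → kukutogfiw) repeats the first consonant+vowel as a prefix (as do biwam, dowmarpum), so the same rule applies.
The other patterns: stems ending in -u add the prefix be-; stems ending in -n add -ani.
So lolvuw → lololvuw.

lololvuw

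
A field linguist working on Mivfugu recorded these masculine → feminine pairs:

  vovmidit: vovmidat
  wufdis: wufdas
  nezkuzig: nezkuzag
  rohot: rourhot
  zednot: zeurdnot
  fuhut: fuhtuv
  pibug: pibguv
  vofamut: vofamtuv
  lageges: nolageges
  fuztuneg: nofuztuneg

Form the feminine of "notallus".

vovmidit and rohot both end in -t yet inflect differently (vovmidat, rourhot), so the final letter is not what conditions the rule; the last vowel is.
"notallus" has last vowel 'u'. The stems whose last vowel is 'u' (fuhut → fuhtuv, pibug → pibguv, vofamut → vofamtuv) delete the last vowel and add -uv.
So notallus → notallsuv.

notallsuv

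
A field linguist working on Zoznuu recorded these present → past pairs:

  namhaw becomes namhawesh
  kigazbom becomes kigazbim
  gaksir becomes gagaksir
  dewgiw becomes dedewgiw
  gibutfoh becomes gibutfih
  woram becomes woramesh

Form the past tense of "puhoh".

puhih

"puhoh" has last vowel 'o'. The stems whose last vowel is 'o' (kigazbom → kigazbim, gibutfoh → gibutfih) change the last vowel to 'i'.
So puhoh → puhih.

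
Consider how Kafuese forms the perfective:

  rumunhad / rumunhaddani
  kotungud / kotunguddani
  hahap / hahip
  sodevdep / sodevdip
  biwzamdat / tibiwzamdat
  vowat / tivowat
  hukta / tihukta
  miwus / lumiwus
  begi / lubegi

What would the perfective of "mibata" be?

timibata

rumunhad and hahap both have last vowel 'a' yet inflect differently (rumunhaddani, hahip), so the last vowel is not what conditions the rule; the final letter is.
"mibata" ends in -a. The one such stem in the data (hukta → tihukta) adds the prefix ti-, so the same rule applies.
So mibata → timibata.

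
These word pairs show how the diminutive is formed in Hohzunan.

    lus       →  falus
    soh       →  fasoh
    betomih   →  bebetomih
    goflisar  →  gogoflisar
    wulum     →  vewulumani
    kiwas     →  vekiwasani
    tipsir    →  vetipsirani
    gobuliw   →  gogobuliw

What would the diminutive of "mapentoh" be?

lus and kiwas both end in -s yet inflect differently (falus, vekiwasani), so the final letter is not what conditions the rule; the number of vowels is.
"mapentoh" has 3 vowels. The stems with 3 vowels (betomih → bebetomih, gobuliw → gogobuliw, goflisar → gogoflisar) repeat the first consonant+vowel as a prefix.
The other patterns: stems with 1 vowel add the prefix fa-; stems with 2 vowels add ve- … -ani around the stem.
So mapentoh → mamapentoh.

mamapentoh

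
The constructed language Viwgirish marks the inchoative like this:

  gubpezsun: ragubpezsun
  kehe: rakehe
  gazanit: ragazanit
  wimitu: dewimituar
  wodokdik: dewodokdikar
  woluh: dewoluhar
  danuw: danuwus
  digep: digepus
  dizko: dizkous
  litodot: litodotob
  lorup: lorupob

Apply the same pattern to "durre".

durreus

"durre" begins with d-. The stems beginning with d- (danuw → danuwus, digep → digepus, dizko → dizkous) add -us.
The other patterns: stems beginning with g- or k- add the prefix ra-; stems beginning with w- add de- … -ar around the stem; stems beginning with l- add -ob.
So durre → durreus.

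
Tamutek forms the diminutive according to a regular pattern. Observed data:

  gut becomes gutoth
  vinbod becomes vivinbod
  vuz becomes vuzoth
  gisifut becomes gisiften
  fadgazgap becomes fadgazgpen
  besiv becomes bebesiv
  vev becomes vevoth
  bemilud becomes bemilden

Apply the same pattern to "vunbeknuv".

vunbeknven

vev and besiv both end in -v yet inflect differently (vevoth, bebesiv), so the final letter is not what conditions the rule; the number of vowels is.
"vunbeknuv" has 3 vowels. The stems with 3 vowels (bemilud → bemilden, fadgazgap → fadgazgpen, gisifut → gisiften) delete the last vowel and add -en.
So vunbeknuv → vunbeknven.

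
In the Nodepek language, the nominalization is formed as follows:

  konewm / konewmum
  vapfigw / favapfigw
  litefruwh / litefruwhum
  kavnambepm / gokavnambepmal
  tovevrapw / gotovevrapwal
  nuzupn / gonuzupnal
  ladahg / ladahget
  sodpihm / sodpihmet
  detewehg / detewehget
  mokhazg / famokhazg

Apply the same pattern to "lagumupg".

golagumupgal

"lagumupg" has second-to-last letter 'p'. The stems whose second-to-last letter is 'p' (kavnambepm → gokavnambepmal, tovevrapw → gotovevrapwal, nuzupn → gonuzupnal) add go- … -al around the stem.
So lagumupg → golagumupgal.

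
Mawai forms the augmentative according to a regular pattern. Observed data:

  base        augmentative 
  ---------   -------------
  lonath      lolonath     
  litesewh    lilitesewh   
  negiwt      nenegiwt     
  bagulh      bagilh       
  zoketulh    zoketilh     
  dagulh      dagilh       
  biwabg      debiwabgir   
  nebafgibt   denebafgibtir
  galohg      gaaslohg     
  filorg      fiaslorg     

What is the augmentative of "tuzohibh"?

lonath and bagulh both end in -h yet inflect differently (lolonath, bagilh), so the final letter is not what conditions the rule; the second-to-last letter is.
"tuzohibh" has second-to-last letter 'b'. The stems whose second-to-last letter is 'b' (biwabg → debiwabgir, nebafgibt → denebafgibtir) add de- … -ir around the stem.
The other patterns: stems whose second-to-last letter is 't' or 'w' repeat the first consonant+vowel as a prefix; stems whose second-to-last letter is 'l' change the last vowel to 'i'; stems whose second-to-last letter is 'h' or 'r' insert -as- after the first vowel.
So tuzohibh → detuzohibhir.

detuzohibhir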